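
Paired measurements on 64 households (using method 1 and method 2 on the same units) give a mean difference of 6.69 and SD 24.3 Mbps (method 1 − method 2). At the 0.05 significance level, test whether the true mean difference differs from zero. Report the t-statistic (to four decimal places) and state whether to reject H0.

t = 2.2025; reject H0

H0: μ_d = 0; H1: μ_d ≠ 0 (paired t-test on the differences, two-sided).
t = d̄/(s_d/√n) = 6.69/(24.3/√64) = 2.2025
df = n − 1 = 63
Two-sided p-value ≈ 0.0313
Since p ≈ 0.0313 < α = 0.05, reject H0; the data support H1.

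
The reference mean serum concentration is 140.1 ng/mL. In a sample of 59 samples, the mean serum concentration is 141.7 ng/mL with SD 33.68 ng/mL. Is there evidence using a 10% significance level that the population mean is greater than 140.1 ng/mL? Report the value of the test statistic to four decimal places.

H0: μ = 140.1; H1: μ > 140.1 (one-sample t-test, right-tailed).
t = (x̄ − μ₀)/(s/√n) = (141.7 − 140.1)/(33.68/√59) = 0.3649
df = n − 1 = 58
p-value = P(T ≥ 0.3649) ≈ 0.358
Since p ≈ 0.358 > α = 0.1, fail to reject H0; the evidence is not statistically significant.

0.3649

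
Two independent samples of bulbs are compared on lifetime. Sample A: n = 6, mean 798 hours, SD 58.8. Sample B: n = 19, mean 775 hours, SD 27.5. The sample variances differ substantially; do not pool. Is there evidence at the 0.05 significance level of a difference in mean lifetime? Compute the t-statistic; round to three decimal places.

0.927

Let group 1 = sample A, group 2 = sample B. H0: μ_1 = μ_2; H1: μ_1 ≠ μ_2 (Welch's two-sample t-test, two-sided).
t = (x̄_1 − x̄_2)/√(s_1²/n_1 + s_2²/n_2) = (798 − 775)/√(58.8²/6 + 27.5²/19) = 0.927
Welch–Satterthwaite df ≈ 5.71
Two-sided p-value ≈ 0.3916
Since p ≈ 0.3916 > α = 0.05, fail to reject H0; the data do not provide sufficient evidence against H0.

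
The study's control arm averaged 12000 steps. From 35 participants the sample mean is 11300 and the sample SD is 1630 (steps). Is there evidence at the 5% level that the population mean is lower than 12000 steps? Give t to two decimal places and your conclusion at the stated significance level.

H0: μ = 12000; H1: μ < 12000 (one-sample t-test, left-tailed).
t = (x̄ − μ₀)/(s/√n) = (11300 − 12000)/(1630/√35) = -2.54
df = n − 1 = 34
p-value = P(T ≤ -2.54) ≈ 0.008
Since p ≈ 0.008 < α = 0.05, reject H0; the data support H1.

t = -2.54; reject H0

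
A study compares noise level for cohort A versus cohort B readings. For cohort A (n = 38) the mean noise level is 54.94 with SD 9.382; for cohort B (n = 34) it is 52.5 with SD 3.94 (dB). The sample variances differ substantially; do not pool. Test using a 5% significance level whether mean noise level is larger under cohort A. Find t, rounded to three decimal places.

Let group 1 = cohort A, group 2 = cohort B. H0: μ_1 = μ_2; H1: μ_1 > μ_2 (Welch's two-sample t-test, right-tailed).
t = (x̄_1 − x̄_2)/√(s_1²/n_1 + s_2²/n_2) = (54.94 − 52.5)/√(9.382²/38 + 3.94²/34) = 1.465
Welch–Satterthwaite df ≈ 50.81
p-value = P(T ≥ 1.465) ≈ 0.0745
Since p ≈ 0.0745 > α = 0.05, fail to reject H0; the data do not provide sufficient evidence against H0.

1.465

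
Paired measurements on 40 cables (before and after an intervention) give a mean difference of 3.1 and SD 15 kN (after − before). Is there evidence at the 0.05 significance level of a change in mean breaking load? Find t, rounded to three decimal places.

H0: μ_d = 0; H1: μ_d ≠ 0 (paired t-test on the differences, two-sided).
t = d̄/(s_d/√n) = 3.1/(15/√40) = 1.307
df = n − 1 = 39
Two-sided p-value ≈ 0.199
Since p ≈ 0.199 > α = 0.05, fail to reject H0; the data do not provide sufficient evidence against H0.

1.307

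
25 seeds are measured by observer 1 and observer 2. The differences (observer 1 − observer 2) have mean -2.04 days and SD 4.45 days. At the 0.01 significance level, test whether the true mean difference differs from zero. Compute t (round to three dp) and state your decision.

H0: μ_d = 0; H1: μ_d ≠ 0 (paired t-test on the differences, two-sided).
t = d̄/(s_d/√n) = -2.04/(4.45/√25) = -2.292
df = n − 1 = 24
Two-sided p-value ≈ 0.031
Since p ≈ 0.031 > α = 0.01, fail to reject H0; the data do not provide sufficient evidence against H0.

t = -2.292; fail to reject H0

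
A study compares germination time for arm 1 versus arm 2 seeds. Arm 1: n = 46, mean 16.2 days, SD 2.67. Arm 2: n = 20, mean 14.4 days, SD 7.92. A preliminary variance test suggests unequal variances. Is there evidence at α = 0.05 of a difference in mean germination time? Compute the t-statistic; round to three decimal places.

Let group 1 = arm 1, group 2 = arm 2. H0: μ_1 = μ_2; H1: μ_1 ≠ μ_2 (Welch's two-sample t-test, two-sided).
t = (x̄_1 − x̄_2)/√(s_1²/n_1 + s_2²/n_2) = (16.2 − 14.4)/√(2.67²/46 + 7.92²/20) = 0.992
Welch–Satterthwaite df ≈ 20.90
Two-sided p-value ≈ 0.332
Since p ≈ 0.332 > α = 0.05, fail to reject H0; the data do not provide sufficient evidence against H0.

0.992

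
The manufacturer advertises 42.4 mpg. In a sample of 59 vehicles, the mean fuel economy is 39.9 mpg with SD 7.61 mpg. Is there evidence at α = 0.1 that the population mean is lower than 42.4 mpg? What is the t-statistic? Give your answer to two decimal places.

H0: μ = 42.4; H1: μ < 42.4 (one-sample t-test, left-tailed).
t = (x̄ − μ₀)/(s/√n) = (39.9 − 42.4)/(7.61/√59) = -2.52
df = n − 1 = 58
p-value = P(T ≤ -2.52) ≈ 0.007
Since p ≈ 0.007 < α = 0.1, reject H0; the data support H1.

-2.52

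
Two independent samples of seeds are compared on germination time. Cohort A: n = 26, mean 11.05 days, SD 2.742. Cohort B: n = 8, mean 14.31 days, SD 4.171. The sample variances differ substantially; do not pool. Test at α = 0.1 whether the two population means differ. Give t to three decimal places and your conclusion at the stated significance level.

Let group 1 = cohort A, group 2 = cohort B. H0: μ_1 = μ_2; H1: μ_1 ≠ μ_2 (Welch's two-sample t-test, two-sided).
t = (x̄_1 − x̄_2)/√(s_1²/n_1 + s_2²/n_2) = (11.05 − 14.31)/√(2.742²/26 + 4.171²/8) = -2.077
Welch–Satterthwaite df ≈ 8.94
Two-sided p-value ≈ 0.0678
Since p ≈ 0.0678 < α = 0.1, reject H0; the data support H1.

t = -2.077; reject H0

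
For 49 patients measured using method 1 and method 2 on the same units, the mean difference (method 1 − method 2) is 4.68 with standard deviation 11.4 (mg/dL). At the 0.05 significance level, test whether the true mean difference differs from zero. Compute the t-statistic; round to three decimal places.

2.874

H0: μ_d = 0; H1: μ_d ≠ 0 (paired t-test on the differences, two-sided).
t = d̄/(s_d/√n) = 4.68/(11.4/√49) = 2.874
df = n − 1 = 48
Two-sided p-value ≈ 0.006
Since p ≈ 0.006 < α = 0.05, reject H0; the evidence is statistically significant.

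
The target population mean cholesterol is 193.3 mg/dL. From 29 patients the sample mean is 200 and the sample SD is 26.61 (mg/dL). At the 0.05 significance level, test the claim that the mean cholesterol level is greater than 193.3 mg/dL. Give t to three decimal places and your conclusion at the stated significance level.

t = 1.356; fail to reject H0

H0: μ = 193.3; H1: μ > 193.3 (one-sample t-test, right-tailed).
t = (x̄ − μ₀)/(s/√n) = (200 − 193.3)/(26.61/√29) = 1.356
df = n − 1 = 28
p-value = P(T ≥ 1.356) ≈ 0.0930
Since p ≈ 0.0930 > α = 0.05, fail to reject H0; the data do not provide sufficient evidence against H0.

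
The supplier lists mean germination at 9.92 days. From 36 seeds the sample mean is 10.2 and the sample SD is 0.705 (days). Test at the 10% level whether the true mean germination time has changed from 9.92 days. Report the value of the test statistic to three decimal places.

2.383

H0: μ = 9.92; H1: μ ≠ 9.92 (one-sample t-test, two-sided).
t = (x̄ − μ₀)/(s/√n) = (10.2 − 9.92)/(0.705/√36) = 2.383
df = n − 1 = 35
Two-sided p-value ≈ 0.0227
Since p ≈ 0.0227 < α = 0.1, reject H0; the data support H1.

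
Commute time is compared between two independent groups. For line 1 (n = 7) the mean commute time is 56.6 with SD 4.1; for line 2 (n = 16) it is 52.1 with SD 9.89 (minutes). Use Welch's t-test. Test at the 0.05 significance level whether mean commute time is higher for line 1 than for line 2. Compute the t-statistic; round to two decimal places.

Let group 1 = line 1, group 2 = line 2. H0: μ_1 = μ_2; H1: μ_1 > μ_2 (Welch's two-sample t-test, right-tailed).
t = (x̄_1 − x̄_2)/√(s_1²/n_1 + s_2²/n_2) = (56.6 − 52.1)/√(4.1²/7 + 9.89²/16) = 1.54
Welch–Satterthwaite df ≈ 21.00
p-value = P(T ≥ 1.54) ≈ 0.069
Since p ≈ 0.069 > α = 0.05, fail to reject H0; the data do not provide sufficient evidence against H0.

1.54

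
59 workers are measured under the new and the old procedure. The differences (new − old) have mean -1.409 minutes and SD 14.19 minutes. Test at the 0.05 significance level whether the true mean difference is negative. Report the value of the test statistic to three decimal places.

-0.763

H0: μ_d = 0; H1: μ_d < 0 (paired t-test on the differences, left-tailed).
t = d̄/(s_d/√n) = -1.409/(14.19/√59) = -0.763
df = n − 1 = 58
p-value = P(T ≤ -0.763) ≈ 0.224
Since p ≈ 0.224 > α = 0.05, fail to reject H0; the data do not provide sufficient evidence against H0.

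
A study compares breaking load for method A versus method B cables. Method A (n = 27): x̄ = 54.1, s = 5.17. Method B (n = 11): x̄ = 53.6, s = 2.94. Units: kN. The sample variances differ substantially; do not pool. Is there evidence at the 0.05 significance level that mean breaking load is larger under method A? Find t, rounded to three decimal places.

Let group 1 = method A, group 2 = method B. H0: μ_1 = μ_2; H1: μ_1 > μ_2 (Welch's two-sample t-test, right-tailed).
t = (x̄_1 − x̄_2)/√(s_1²/n_1 + s_2²/n_2) = (54.1 − 53.6)/√(5.17²/27 + 2.94²/11) = 0.375
Welch–Satterthwaite df ≈ 31.71
p-value = P(T ≥ 0.375) ≈ 0.3550
Since p ≈ 0.3550 > α = 0.05, fail to reject H0; the evidence is not statistically significant.

0.375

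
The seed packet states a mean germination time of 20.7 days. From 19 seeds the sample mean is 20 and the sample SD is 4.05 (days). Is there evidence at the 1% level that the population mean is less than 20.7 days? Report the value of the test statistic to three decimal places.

H0: μ = 20.7; H1: μ < 20.7 (one-sample t-test, left-tailed).
t = (x̄ − μ₀)/(s/√n) = (20 − 20.7)/(4.05/√19) = -0.753
df = n − 1 = 18
p-value = P(T ≤ -0.753) ≈ 0.230
Since p ≈ 0.230 > α = 0.01, fail to reject H0; the data do not provide sufficient evidence against H0.

-0.753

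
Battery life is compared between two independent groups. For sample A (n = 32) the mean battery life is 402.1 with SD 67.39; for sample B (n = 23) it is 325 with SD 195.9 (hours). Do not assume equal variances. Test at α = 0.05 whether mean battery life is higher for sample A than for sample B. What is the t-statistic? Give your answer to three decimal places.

1.812

Let group 1 = sample A, group 2 = sample B. H0: μ_1 = μ_2; H1: μ_1 > μ_2 (Welch's two-sample t-test, right-tailed).
t = (x̄_1 − x̄_2)/√(s_1²/n_1 + s_2²/n_2) = (402.1 − 325)/√(67.39²/32 + 195.9²/23) = 1.812
Welch–Satterthwaite df ≈ 25.77
p-value = P(T ≥ 1.812) ≈ 0.041
Since p ≈ 0.041 < α = 0.05, reject H0; the evidence is statistically significant.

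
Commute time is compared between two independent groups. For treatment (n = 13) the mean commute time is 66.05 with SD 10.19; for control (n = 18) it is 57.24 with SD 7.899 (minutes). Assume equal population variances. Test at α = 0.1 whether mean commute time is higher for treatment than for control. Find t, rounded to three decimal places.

2.714

Let group 1 = treatment, group 2 = control. H0: μ_1 = μ_2; H1: μ_1 > μ_2 (two-sample pooled-variance t-test, right-tailed).
s_p² = [(13−1)·10.19² + (18−1)·7.899²]/(13+18−2) = 79.5426
t = (66.05 − 57.24)/√[79.5426·(1/13 + 1/18)] = 2.714
df = n₁ + n₂ − 2 = 29
p-value = P(T ≥ 2.714) ≈ 0.006
Since p ≈ 0.006 < α = 0.1, reject H0; the evidence is statistically significant.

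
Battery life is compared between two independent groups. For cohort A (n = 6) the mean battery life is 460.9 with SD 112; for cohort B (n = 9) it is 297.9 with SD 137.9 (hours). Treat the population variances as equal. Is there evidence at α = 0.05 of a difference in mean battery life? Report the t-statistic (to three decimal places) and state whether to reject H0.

Let group 1 = cohort A, group 2 = cohort B. H0: μ_1 = μ_2; H1: μ_1 ≠ μ_2 (two-sample pooled-variance t-test, two-sided).
s_p² = [(6−1)·112² + (9−1)·137.9²]/(6+9−2) = 16527
t = (460.9 − 297.9)/√[16527·(1/6 + 1/9)] = 2.406
df = n₁ + n₂ − 2 = 13
Two-sided p-value ≈ 0.0317
Since p ≈ 0.0317 < α = 0.05, reject H0; the data support H1.

t = 2.406; reject H0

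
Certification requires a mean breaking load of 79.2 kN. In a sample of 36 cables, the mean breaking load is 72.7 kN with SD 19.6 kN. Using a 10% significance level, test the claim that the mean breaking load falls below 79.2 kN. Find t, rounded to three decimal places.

H0: μ = 79.2; H1: μ < 79.2 (one-sample t-test, left-tailed).
t = (x̄ − μ₀)/(s/√n) = (72.7 − 79.2)/(19.6/√36) = -1.990
df = n − 1 = 35
p-value = P(T ≤ -1.990) ≈ 0.027
Since p ≈ 0.027 < α = 0.1, reject H0; the evidence is statistically significant.

-1.990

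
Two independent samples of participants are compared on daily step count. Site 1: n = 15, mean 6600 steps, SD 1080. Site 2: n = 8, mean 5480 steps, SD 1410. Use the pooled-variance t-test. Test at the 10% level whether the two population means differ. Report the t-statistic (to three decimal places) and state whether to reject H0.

t = 2.132; reject H0

Let group 1 = site 1, group 2 = site 2. H0: μ_1 = μ_2; H1: μ_1 ≠ μ_2 (two-sample pooled-variance t-test, two-sided).
s_p² = [(15−1)·1080² + (8−1)·1410²]/(15+8−2) = 1440300
t = (6600 − 5480)/√[1440300·(1/15 + 1/8)] = 2.132
df = n₁ + n₂ − 2 = 21
Two-sided p-value ≈ 0.0450
Since p ≈ 0.0450 < α = 0.1, reject H0; the data support H1.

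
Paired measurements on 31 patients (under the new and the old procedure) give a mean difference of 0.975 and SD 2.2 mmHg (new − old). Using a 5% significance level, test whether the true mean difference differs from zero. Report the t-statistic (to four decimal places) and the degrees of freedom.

t = 2.4675, df = 30

H0: μ_d = 0; H1: μ_d ≠ 0 (paired t-test on the differences, two-sided).
t = d̄/(s_d/√n) = 0.975/(2.2/√31) = 2.4675
df = n − 1 = 30
Two-sided p-value ≈ 0.0195
Since p ≈ 0.0195 < α = 0.05, reject H0; the evidence is statistically significant.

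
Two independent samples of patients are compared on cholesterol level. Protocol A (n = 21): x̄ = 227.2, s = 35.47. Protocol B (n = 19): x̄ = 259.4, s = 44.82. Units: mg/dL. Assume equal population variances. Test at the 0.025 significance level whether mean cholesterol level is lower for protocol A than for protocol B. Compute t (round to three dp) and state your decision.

t = -2.532; reject H0

Let group 1 = protocol A, group 2 = protocol B. H0: μ_1 = μ_2; H1: μ_1 < μ_2 (two-sample pooled-variance t-test, left-tailed).
s_p² = [(21−1)·35.47² + (19−1)·44.82²]/(21+19−2) = 1613.72
t = (227.2 − 259.4)/√[1613.72·(1/21 + 1/19)] = -2.532
df = n₁ + n₂ − 2 = 38
p-value = P(T ≤ -2.532) ≈ 0.008
Since p ≈ 0.008 < α = 0.025, reject H0; the data support H1.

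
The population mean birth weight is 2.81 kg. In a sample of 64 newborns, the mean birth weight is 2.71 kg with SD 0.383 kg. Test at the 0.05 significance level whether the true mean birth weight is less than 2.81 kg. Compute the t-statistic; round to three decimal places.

H0: μ = 2.81; H1: μ < 2.81 (one-sample t-test, left-tailed).
t = (x̄ − μ₀)/(s/√n) = (2.71 − 2.81)/(0.383/√64) = -2.089
df = n − 1 = 63
p-value = P(T ≤ -2.089) ≈ 0.020
Since p ≈ 0.020 < α = 0.05, reject H0; the data support H1.

-2.089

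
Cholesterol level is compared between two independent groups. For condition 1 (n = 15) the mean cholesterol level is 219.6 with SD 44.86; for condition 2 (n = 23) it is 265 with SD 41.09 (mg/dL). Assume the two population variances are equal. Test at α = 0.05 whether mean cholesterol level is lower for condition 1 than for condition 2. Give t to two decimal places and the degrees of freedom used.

t = -3.21, df = 36

Let group 1 = condition 1, group 2 = condition 2. H0: μ_1 = μ_2; H1: μ_1 < μ_2 (two-sample pooled-variance t-test, left-tailed).
s_p² = [(15−1)·44.86² + (23−1)·41.09²]/(15+23−2) = 1814.4
t = (219.6 − 265)/√[1814.4·(1/15 + 1/23)] = -3.21
df = n₁ + n₂ − 2 = 36
p-value = P(T ≤ -3.21) ≈ 0.001
Since p ≈ 0.001 < α = 0.05, reject H0; the evidence is statistically significant.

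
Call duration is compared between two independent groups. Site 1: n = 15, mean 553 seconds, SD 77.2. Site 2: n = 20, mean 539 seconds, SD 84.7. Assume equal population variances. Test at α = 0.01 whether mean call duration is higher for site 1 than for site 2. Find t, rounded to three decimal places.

Let group 1 = site 1, group 2 = site 2. H0: μ_1 = μ_2; H1: μ_1 > μ_2 (two-sample pooled-variance t-test, right-tailed).
s_p² = [(15−1)·77.2² + (20−1)·84.7²]/(15+20−2) = 6658.95
t = (553 − 539)/√[6658.95·(1/15 + 1/20)] = 0.502
df = n₁ + n₂ − 2 = 33
p-value = P(T ≥ 0.502) ≈ 0.3094
Since p ≈ 0.3094 > α = 0.01, fail to reject H0; the data do not provide sufficient evidence against H0.

0.502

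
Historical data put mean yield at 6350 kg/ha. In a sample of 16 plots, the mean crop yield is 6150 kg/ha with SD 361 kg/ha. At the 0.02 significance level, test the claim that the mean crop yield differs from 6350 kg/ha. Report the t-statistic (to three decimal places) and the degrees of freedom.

H0: μ = 6350; H1: μ ≠ 6350 (one-sample t-test, two-sided).
t = (x̄ − μ₀)/(s/√n) = (6150 − 6350)/(361/√16) = -2.216
df = n − 1 = 15
Two-sided p-value ≈ 0.0426
Since p ≈ 0.0426 > α = 0.02, fail to reject H0; the evidence is not statistically significant.

t = -2.216, df = 15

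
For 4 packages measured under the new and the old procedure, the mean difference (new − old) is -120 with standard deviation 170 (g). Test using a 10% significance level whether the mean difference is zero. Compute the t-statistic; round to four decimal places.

H0: μ_d = 0; H1: μ_d ≠ 0 (paired t-test on the differences, two-sided).
t = d̄/(s_d/√n) = -120/(170/√4) = -1.4118
df = n − 1 = 3
Two-sided p-value ≈ 0.2529
Since p ≈ 0.2529 > α = 0.1, fail to reject H0; the data do not provide sufficient evidence against H0.

-1.4118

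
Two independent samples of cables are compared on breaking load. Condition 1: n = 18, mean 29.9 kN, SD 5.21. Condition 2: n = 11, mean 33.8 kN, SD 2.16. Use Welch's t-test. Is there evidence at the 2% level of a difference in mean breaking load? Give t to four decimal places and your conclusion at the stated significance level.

t = -2.8057; reject H0

Let group 1 = condition 1, group 2 = condition 2. H0: μ_1 = μ_2; H1: μ_1 ≠ μ_2 (Welch's two-sample t-test, two-sided).
t = (x̄_1 − x̄_2)/√(s_1²/n_1 + s_2²/n_2) = (29.9 − 33.8)/√(5.21²/18 + 2.16²/11) = -2.8057
Welch–Satterthwaite df ≈ 24.60
Two-sided p-value ≈ 0.0097
Since p ≈ 0.0097 < α = 0.02, reject H0; the data support H1.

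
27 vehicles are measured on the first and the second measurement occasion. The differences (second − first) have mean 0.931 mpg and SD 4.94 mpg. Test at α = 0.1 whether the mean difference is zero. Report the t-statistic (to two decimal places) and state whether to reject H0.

H0: μ_d = 0; H1: μ_d ≠ 0 (paired t-test on the differences, two-sided).
t = d̄/(s_d/√n) = 0.931/(4.94/√27) = 0.98
df = n − 1 = 26
Two-sided p-value ≈ 0.3365
Since p ≈ 0.3365 > α = 0.1, fail to reject H0; the evidence is not statistically significant.

t = 0.98; fail to reject H0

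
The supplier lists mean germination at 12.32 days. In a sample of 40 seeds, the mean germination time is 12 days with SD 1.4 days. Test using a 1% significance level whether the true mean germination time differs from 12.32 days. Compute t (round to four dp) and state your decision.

H0: μ = 12.32; H1: μ ≠ 12.32 (one-sample t-test, two-sided).
t = (x̄ − μ₀)/(s/√n) = (12 − 12.32)/(1.4/√40) = -1.4456
df = n − 1 = 39
Two-sided p-value ≈ 0.156
Since p ≈ 0.156 > α = 0.01, fail to reject H0; the data do not provide sufficient evidence against H0.

t = -1.4456; fail to reject H0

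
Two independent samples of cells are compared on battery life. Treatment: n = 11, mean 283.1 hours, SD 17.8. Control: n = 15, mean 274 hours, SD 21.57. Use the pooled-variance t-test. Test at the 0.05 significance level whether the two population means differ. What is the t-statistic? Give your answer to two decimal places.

1.14

Let group 1 = treatment, group 2 = control. H0: μ_1 = μ_2; H1: μ_1 ≠ μ_2 (two-sample pooled-variance t-test, two-sided).
s_p² = [(11−1)·17.8² + (15−1)·21.57²]/(11+15−2) = 403.421
t = (283.1 − 274)/√[403.421·(1/11 + 1/15)] = 1.14
df = n₁ + n₂ − 2 = 24
Two-sided p-value ≈ 0.265
Since p ≈ 0.265 > α = 0.05, fail to reject H0; the evidence is not statistically significant.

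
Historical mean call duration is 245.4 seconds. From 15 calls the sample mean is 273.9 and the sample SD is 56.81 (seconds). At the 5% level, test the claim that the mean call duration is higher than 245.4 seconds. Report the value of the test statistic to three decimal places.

1.943

H0: μ = 245.4; H1: μ > 245.4 (one-sample t-test, right-tailed).
t = (x̄ − μ₀)/(s/√n) = (273.9 − 245.4)/(56.81/√15) = 1.943
df = n − 1 = 14
p-value = P(T ≥ 1.943) ≈ 0.036
Since p ≈ 0.036 < α = 0.05, reject H0; the data support H1.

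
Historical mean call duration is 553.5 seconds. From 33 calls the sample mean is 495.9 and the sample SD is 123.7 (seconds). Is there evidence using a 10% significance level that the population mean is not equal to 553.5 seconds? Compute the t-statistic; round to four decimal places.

-2.6749

H0: μ = 553.5; H1: μ ≠ 553.5 (one-sample t-test, two-sided).
t = (x̄ − μ₀)/(s/√n) = (495.9 − 553.5)/(123.7/√33) = -2.6749
df = n − 1 = 32
Two-sided p-value ≈ 0.0117
Since p ≈ 0.0117 < α = 0.1, reject H0; the evidence is statistically significant.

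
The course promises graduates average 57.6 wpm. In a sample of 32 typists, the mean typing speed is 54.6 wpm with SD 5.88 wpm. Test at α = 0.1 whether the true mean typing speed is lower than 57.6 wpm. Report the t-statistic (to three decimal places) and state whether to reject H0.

H0: μ = 57.6; H1: μ < 57.6 (one-sample t-test, left-tailed).
t = (x̄ − μ₀)/(s/√n) = (54.6 − 57.6)/(5.88/√32) = -2.886
df = n − 1 = 31
p-value = P(T ≤ -2.886) ≈ 0.004
Since p ≈ 0.004 < α = 0.1, reject H0; the data support H1.

t = -2.886; reject H0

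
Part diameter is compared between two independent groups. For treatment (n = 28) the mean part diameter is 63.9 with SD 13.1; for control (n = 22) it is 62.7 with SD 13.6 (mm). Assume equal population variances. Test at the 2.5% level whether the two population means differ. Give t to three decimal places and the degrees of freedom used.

Let group 1 = treatment, group 2 = control. H0: μ_1 = μ_2; H1: μ_1 ≠ μ_2 (two-sample pooled-variance t-test, two-sided).
s_p² = [(28−1)·13.1² + (22−1)·13.6²]/(28+22−2) = 177.451
t = (63.9 − 62.7)/√[177.451·(1/28 + 1/22)] = 0.316
df = n₁ + n₂ − 2 = 48
Two-sided p-value ≈ 0.753
Since p ≈ 0.753 > α = 0.025, fail to reject H0; the data do not provide sufficient evidence against H0.

t = 0.316, df = 48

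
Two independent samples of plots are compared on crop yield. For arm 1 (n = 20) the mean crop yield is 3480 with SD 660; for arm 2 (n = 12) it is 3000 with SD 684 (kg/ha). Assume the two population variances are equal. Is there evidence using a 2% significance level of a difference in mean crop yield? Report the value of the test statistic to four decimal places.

Let group 1 = arm 1, group 2 = arm 2. H0: μ_1 = μ_2; H1: μ_1 ≠ μ_2 (two-sample pooled-variance t-test, two-sided).
s_p² = [(20−1)·660² + (12−1)·684²]/(20+12−2) = 447427
t = (3480 − 3000)/√[447427·(1/20 + 1/12)] = 1.9652
df = n₁ + n₂ − 2 = 30
Two-sided p-value ≈ 0.059
Since p ≈ 0.059 > α = 0.02, fail to reject H0; the data do not provide sufficient evidence against H0.

1.9652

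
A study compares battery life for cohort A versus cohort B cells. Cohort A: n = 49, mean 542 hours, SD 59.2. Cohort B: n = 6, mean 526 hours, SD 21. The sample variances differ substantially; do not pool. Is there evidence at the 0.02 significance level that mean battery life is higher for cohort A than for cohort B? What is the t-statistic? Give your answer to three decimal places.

Let group 1 = cohort A, group 2 = cohort B. H0: μ_1 = μ_2; H1: μ_1 > μ_2 (Welch's two-sample t-test, right-tailed).
t = (x̄_1 − x̄_2)/√(s_1²/n_1 + s_2²/n_2) = (542 − 526)/√(59.2²/49 + 21²/6) = 1.329
Welch–Satterthwaite df ≈ 17.72
p-value = P(T ≥ 1.329) ≈ 0.1004
Since p ≈ 0.1004 > α = 0.02, fail to reject H0; the data do not provide sufficient evidence against H0.

1.329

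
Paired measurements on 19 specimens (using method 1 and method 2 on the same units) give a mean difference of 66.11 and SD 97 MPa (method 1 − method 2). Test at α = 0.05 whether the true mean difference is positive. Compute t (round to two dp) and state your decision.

t = 2.97; reject H0

H0: μ_d = 0; H1: μ_d > 0 (paired t-test on the differences, right-tailed).
t = d̄/(s_d/√n) = 66.11/(97/√19) = 2.97
df = n − 1 = 18
p-value = P(T ≥ 2.97) ≈ 0.004
Since p ≈ 0.004 < α = 0.05, reject H0; the data support H1.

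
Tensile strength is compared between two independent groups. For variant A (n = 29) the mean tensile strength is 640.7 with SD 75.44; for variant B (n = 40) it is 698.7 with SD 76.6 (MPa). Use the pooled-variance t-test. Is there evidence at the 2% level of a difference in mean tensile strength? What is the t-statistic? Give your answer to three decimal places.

Let group 1 = variant A, group 2 = variant B. H0: μ_1 = μ_2; H1: μ_1 ≠ μ_2 (two-sample pooled-variance t-test, two-sided).
s_p² = [(29−1)·75.44² + (40−1)·76.6²]/(29+40−2) = 5793.85
t = (640.7 − 698.7)/√[5793.85·(1/29 + 1/40)] = -3.124
df = n₁ + n₂ − 2 = 67
Two-sided p-value ≈ 0.0026
Since p ≈ 0.0026 < α = 0.02, reject H0; the evidence is statistically significant.

-3.124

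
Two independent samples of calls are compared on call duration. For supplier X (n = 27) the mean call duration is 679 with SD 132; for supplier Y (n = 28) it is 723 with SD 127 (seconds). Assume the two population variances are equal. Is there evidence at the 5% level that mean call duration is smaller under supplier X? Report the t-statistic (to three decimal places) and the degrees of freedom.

t = -1.260, df = 53

Let group 1 = supplier X, group 2 = supplier Y. H0: μ_1 = μ_2; H1: μ_1 < μ_2 (two-sample pooled-variance t-test, left-tailed).
s_p² = [(27−1)·132² + (28−1)·127²]/(27+28−2) = 16764.3
t = (679 − 723)/√[16764.3·(1/27 + 1/28)] = -1.260
df = n₁ + n₂ − 2 = 53
p-value = P(T ≤ -1.260) ≈ 0.107
Since p ≈ 0.107 > α = 0.05, fail to reject H0; the evidence is not statistically significant.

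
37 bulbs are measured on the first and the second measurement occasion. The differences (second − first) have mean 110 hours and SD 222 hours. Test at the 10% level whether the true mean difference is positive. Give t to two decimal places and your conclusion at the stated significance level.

t = 3.01; reject H0

H0: μ_d = 0; H1: μ_d > 0 (paired t-test on the differences, right-tailed).
t = d̄/(s_d/√n) = 110/(222/√37) = 3.01
df = n − 1 = 36
p-value = P(T ≥ 3.01) ≈ 0.002
Since p ≈ 0.002 < α = 0.1, reject H0; the data support H1.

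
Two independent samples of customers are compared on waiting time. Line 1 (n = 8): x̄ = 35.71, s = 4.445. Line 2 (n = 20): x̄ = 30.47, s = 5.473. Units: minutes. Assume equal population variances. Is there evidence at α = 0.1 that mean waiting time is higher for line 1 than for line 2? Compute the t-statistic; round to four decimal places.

2.4014

Let group 1 = line 1, group 2 = line 2. H0: μ_1 = μ_2; H1: μ_1 > μ_2 (two-sample pooled-variance t-test, right-tailed).
s_p² = [(8−1)·4.445² + (20−1)·5.473²]/(8+20−2) = 27.2087
t = (35.71 − 30.47)/√[27.2087·(1/8 + 1/20)] = 2.4014
df = n₁ + n₂ − 2 = 26
p-value = P(T ≥ 2.4014) ≈ 0.012
Since p ≈ 0.012 < α = 0.1, reject H0; the evidence is statistically significant.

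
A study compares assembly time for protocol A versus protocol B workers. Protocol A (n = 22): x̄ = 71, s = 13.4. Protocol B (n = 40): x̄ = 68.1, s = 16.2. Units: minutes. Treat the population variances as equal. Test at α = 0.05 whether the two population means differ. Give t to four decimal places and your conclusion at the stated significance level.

Let group 1 = protocol A, group 2 = protocol B. H0: μ_1 = μ_2; H1: μ_1 ≠ μ_2 (two-sample pooled-variance t-test, two-sided).
s_p² = [(22−1)·13.4² + (40−1)·16.2²]/(22+40−2) = 233.432
t = (71 − 68.1)/√[233.432·(1/22 + 1/40)] = 0.7151
df = n₁ + n₂ − 2 = 60
Two-sided p-value ≈ 0.4773
Since p ≈ 0.4773 > α = 0.05, fail to reject H0; the evidence is not statistically significant.

t = 0.7151; fail to reject H0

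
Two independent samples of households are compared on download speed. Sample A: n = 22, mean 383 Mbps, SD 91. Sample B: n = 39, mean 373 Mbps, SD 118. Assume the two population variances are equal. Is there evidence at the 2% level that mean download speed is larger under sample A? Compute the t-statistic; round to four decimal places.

0.3436

Let group 1 = sample A, group 2 = sample B. H0: μ_1 = μ_2; H1: μ_1 > μ_2 (two-sample pooled-variance t-test, right-tailed).
s_p² = [(22−1)·91² + (39−1)·118²]/(22+39−2) = 11915.5
t = (383 − 373)/√[11915.5·(1/22 + 1/39)] = 0.3436
df = n₁ + n₂ − 2 = 59
p-value = P(T ≥ 0.3436) ≈ 0.3662
Since p ≈ 0.3662 > α = 0.02, fail to reject H0; the evidence is not statistically significant.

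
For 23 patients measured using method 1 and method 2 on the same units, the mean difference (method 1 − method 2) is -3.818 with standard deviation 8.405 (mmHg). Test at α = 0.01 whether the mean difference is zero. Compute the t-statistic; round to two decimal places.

-2.18

H0: μ_d = 0; H1: μ_d ≠ 0 (paired t-test on the differences, two-sided).
t = d̄/(s_d/√n) = -3.818/(8.405/√23) = -2.18
df = n − 1 = 22
Two-sided p-value ≈ 0.040
Since p ≈ 0.040 > α = 0.01, fail to reject H0; the evidence is not statistically significant.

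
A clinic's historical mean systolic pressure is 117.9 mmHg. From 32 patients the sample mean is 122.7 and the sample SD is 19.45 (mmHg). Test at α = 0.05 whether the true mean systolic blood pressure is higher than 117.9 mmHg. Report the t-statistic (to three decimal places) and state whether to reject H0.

t = 1.396; fail to reject H0

H0: μ = 117.9; H1: μ > 117.9 (one-sample t-test, right-tailed).
t = (x̄ − μ₀)/(s/√n) = (122.7 − 117.9)/(19.45/√32) = 1.396
df = n − 1 = 31
p-value = P(T ≥ 1.396) ≈ 0.0863
Since p ≈ 0.0863 > α = 0.05, fail to reject H0; the data do not provide sufficient evidence against H0.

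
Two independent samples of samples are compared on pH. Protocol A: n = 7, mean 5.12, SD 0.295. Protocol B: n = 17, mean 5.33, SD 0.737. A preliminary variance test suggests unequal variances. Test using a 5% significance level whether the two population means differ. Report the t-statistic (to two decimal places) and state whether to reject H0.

Let group 1 = protocol A, group 2 = protocol B. H0: μ_1 = μ_2; H1: μ_1 ≠ μ_2 (Welch's two-sample t-test, two-sided).
t = (x̄_1 − x̄_2)/√(s_1²/n_1 + s_2²/n_2) = (5.12 − 5.33)/√(0.295²/7 + 0.737²/17) = -1.00
Welch–Satterthwaite df ≈ 21.99
Two-sided p-value ≈ 0.330
Since p ≈ 0.330 > α = 0.05, fail to reject H0; the evidence is not statistically significant.

t = -1.00; fail to reject H0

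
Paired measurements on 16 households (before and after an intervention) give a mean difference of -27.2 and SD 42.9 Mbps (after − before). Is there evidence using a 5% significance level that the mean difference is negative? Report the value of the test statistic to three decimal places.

-2.536

H0: μ_d = 0; H1: μ_d < 0 (paired t-test on the differences, left-tailed).
t = d̄/(s_d/√n) = -27.2/(42.9/√16) = -2.536
df = n − 1 = 15
p-value = P(T ≤ -2.536) ≈ 0.011
Since p ≈ 0.011 < α = 0.05, reject H0; the evidence is statistically significant.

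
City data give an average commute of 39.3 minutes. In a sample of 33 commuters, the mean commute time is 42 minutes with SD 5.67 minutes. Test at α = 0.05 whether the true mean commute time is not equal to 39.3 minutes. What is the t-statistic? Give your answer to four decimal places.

2.7355

H0: μ = 39.3; H1: μ ≠ 39.3 (one-sample t-test, two-sided).
t = (x̄ − μ₀)/(s/√n) = (42 − 39.3)/(5.67/√33) = 2.7355
df = n − 1 = 32
Two-sided p-value ≈ 0.010
Since p ≈ 0.010 < α = 0.05, reject H0; the evidence is statistically significant.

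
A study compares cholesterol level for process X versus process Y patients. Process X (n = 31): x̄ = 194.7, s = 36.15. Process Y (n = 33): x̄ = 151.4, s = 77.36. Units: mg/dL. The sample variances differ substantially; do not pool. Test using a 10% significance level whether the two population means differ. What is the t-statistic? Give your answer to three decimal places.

Let group 1 = process X, group 2 = process Y. H0: μ_1 = μ_2; H1: μ_1 ≠ μ_2 (Welch's two-sample t-test, two-sided).
t = (x̄_1 − x̄_2)/√(s_1²/n_1 + s_2²/n_2) = (194.7 − 151.4)/√(36.15²/31 + 77.36²/33) = 2.896
Welch–Satterthwaite df ≈ 45.96
Two-sided p-value ≈ 0.006
Since p ≈ 0.006 < α = 0.1, reject H0; the evidence is statistically significant.

2.896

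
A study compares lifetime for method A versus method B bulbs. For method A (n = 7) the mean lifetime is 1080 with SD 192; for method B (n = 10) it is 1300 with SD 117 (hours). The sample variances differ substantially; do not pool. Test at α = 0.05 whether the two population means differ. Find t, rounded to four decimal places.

Let group 1 = method A, group 2 = method B. H0: μ_1 = μ_2; H1: μ_1 ≠ μ_2 (Welch's two-sample t-test, two-sided).
t = (x̄_1 − x̄_2)/√(s_1²/n_1 + s_2²/n_2) = (1080 − 1300)/√(192²/7 + 117²/10) = -2.7008
Welch–Satterthwaite df ≈ 9.11
Two-sided p-value ≈ 0.024
Since p ≈ 0.024 < α = 0.05, reject H0; the data support H1.

-2.7008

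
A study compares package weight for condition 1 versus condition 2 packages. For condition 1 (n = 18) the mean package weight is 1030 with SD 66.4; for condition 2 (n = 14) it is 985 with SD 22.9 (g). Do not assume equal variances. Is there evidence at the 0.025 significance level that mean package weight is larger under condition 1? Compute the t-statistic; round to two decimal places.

Let group 1 = condition 1, group 2 = condition 2. H0: μ_1 = μ_2; H1: μ_1 > μ_2 (Welch's two-sample t-test, right-tailed).
t = (x̄_1 − x̄_2)/√(s_1²/n_1 + s_2²/n_2) = (1030 − 985)/√(66.4²/18 + 22.9²/14) = 2.68
Welch–Satterthwaite df ≈ 21.93
p-value = P(T ≥ 2.68) ≈ 0.007
Since p ≈ 0.007 < α = 0.025, reject H0; the data support H1.

2.68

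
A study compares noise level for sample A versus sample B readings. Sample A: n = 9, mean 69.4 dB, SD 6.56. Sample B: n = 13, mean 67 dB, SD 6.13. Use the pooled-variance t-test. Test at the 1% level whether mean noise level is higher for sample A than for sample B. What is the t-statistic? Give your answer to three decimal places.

Let group 1 = sample A, group 2 = sample B. H0: μ_1 = μ_2; H1: μ_1 > μ_2 (two-sample pooled-variance t-test, right-tailed).
s_p² = [(9−1)·6.56² + (13−1)·6.13²]/(9+13−2) = 39.7596
t = (69.4 − 67)/√[39.7596·(1/9 + 1/13)] = 0.878
df = n₁ + n₂ − 2 = 20
p-value = P(T ≥ 0.878) ≈ 0.195
Since p ≈ 0.195 > α = 0.01, fail to reject H0; the data do not provide sufficient evidence against H0.

0.878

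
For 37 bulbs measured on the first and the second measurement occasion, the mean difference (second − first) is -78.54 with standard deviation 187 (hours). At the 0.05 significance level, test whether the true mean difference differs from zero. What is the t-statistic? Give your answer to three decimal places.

-2.555

H0: μ_d = 0; H1: μ_d ≠ 0 (paired t-test on the differences, two-sided).
t = d̄/(s_d/√n) = -78.54/(187/√37) = -2.555
df = n − 1 = 36
Two-sided p-value ≈ 0.015
Since p ≈ 0.015 < α = 0.05, reject H0; the evidence is statistically significant.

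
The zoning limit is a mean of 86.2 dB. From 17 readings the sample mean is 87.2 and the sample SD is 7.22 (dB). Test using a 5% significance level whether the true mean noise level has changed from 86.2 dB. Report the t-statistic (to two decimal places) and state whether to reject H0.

H0: μ = 86.2; H1: μ ≠ 86.2 (one-sample t-test, two-sided).
t = (x̄ − μ₀)/(s/√n) = (87.2 − 86.2)/(7.22/√17) = 0.57
df = n − 1 = 16
Two-sided p-value ≈ 0.5759
Since p ≈ 0.5759 > α = 0.05, fail to reject H0; the data do not provide sufficient evidence against H0.

t = 0.57; fail to reject H0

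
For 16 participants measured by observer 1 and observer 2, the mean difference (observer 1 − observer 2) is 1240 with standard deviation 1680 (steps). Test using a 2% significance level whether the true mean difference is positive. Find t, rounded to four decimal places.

2.9524

H0: μ_d = 0; H1: μ_d > 0 (paired t-test on the differences, right-tailed).
t = d̄/(s_d/√n) = 1240/(1680/√16) = 2.9524
df = n − 1 = 15
p-value = P(T ≥ 2.9524) ≈ 0.005
Since p ≈ 0.005 < α = 0.02, reject H0; the evidence is statistically significant.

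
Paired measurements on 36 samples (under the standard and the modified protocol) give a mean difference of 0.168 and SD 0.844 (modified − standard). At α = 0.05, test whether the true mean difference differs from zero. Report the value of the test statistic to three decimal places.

1.194

H0: μ_d = 0; H1: μ_d ≠ 0 (paired t-test on the differences, two-sided).
t = d̄/(s_d/√n) = 0.168/(0.844/√36) = 1.194
df = n − 1 = 35
Two-sided p-value ≈ 0.2404
Since p ≈ 0.2404 > α = 0.05, fail to reject H0; the data do not provide sufficient evidence against H0.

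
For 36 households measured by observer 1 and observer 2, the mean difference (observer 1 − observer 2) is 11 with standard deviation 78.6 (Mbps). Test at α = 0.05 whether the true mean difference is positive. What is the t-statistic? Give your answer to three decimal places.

0.840

H0: μ_d = 0; H1: μ_d > 0 (paired t-test on the differences, right-tailed).
t = d̄/(s_d/√n) = 11/(78.6/√36) = 0.840
df = n − 1 = 35
p-value = P(T ≥ 0.840) ≈ 0.2034
Since p ≈ 0.2034 > α = 0.05, fail to reject H0; the evidence is not statistically significant.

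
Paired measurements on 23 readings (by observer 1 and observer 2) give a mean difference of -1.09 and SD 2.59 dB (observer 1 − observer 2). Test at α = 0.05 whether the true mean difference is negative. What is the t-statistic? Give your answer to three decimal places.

-2.018

H0: μ_d = 0; H1: μ_d < 0 (paired t-test on the differences, left-tailed).
t = d̄/(s_d/√n) = -1.09/(2.59/√23) = -2.018
df = n − 1 = 22
p-value = P(T ≤ -2.018) ≈ 0.028
Since p ≈ 0.028 < α = 0.05, reject H0; the data support H1.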